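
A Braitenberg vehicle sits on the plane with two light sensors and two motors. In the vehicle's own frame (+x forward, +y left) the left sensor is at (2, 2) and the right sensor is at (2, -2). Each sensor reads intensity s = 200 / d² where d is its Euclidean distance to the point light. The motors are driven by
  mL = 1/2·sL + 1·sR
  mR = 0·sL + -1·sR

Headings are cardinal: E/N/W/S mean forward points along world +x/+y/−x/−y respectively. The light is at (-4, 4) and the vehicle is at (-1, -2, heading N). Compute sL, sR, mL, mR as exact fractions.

left sensor world pos  = (-3, 0); dL² = 17
right sensor world pos = (1, 0); dR² = 41
sL = 200/17 = 200/17
sR = 200/41 = 200/41
mL = 1/2·sL + 1·sR = 7500/697
mR = 0·sL + -1·sR = -200/41

200/17 200/41 7500/697 -200/41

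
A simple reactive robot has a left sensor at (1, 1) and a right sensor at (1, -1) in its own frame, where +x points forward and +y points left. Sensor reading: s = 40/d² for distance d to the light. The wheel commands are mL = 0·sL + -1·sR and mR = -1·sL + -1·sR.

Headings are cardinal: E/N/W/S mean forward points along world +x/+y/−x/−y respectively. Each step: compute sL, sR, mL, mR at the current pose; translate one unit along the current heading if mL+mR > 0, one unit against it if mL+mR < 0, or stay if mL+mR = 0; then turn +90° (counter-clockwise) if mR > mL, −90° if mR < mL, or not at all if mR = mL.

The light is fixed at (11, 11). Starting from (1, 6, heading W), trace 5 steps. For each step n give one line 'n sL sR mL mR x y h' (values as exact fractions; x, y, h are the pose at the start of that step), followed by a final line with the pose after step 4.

n=0: pose=(1,6,W); sL=40/157, sR=40/137; mL=-40/137, mR=-11760/21509; mL+mR=-18040/21509 → advance -1; mR−mL=-40/157 → turn -1·90°
n=1: pose=(2,6,N); sL=10/29, sR=1/2; mL=-1/2, mR=-49/58; mL+mR=-39/29 → advance -1; mR−mL=-10/29 → turn -1·90°
n=2: pose=(2,5,E); sL=40/89, sR=40/113; mL=-40/113, mR=-8080/10057; mL+mR=-11640/10057 → advance -1; mR−mL=-40/89 → turn -1·90°
n=3: pose=(1,5,S); sL=4/13, sR=4/17; mL=-4/17, mR=-120/221; mL+mR=-172/221 → advance -1; mR−mL=-4/13 → turn -1·90°
n=4: pose=(1,6,W); sL=40/157, sR=40/137; mL=-40/137, mR=-11760/21509; mL+mR=-18040/21509 → advance -1; mR−mL=-40/157 → turn -1·90°

0 40/157 40/137 -40/137 -11760/21509 1 6 W
1 10/29 1/2 -1/2 -49/58 2 6 N
2 40/89 40/113 -40/113 -8080/10057 2 5 E
3 4/13 4/17 -4/17 -120/221 1 5 S
4 40/157 40/137 -40/137 -11760/21509 1 6 W
final 2 6 N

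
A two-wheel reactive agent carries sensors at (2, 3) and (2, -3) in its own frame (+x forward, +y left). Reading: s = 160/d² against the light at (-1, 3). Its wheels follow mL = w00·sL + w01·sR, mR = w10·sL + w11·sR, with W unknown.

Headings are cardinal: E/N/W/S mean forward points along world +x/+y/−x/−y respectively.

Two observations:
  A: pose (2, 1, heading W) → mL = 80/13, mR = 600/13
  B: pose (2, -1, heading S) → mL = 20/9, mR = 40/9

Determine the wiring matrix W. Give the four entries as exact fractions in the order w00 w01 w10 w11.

obs A: pose=(2,1,W) → sL=80/13, sR=80, mL=80/13, mR=600/13
obs B: pose=(2,-1,S) → sL=20/9, sR=40/9, mL=20/9, mR=40/9
sensor matrix S = [[80/13, 80], [20/9, 40/9]]; det S = -17600/117
solve [mL_A; mL_B] = S·[w00; w01] and [mR_A; mR_B] = S·[w10; w11]:
  w00 = 1, w01 = 0, w10 = 1, w11 = 1/2

1 0 1 1/2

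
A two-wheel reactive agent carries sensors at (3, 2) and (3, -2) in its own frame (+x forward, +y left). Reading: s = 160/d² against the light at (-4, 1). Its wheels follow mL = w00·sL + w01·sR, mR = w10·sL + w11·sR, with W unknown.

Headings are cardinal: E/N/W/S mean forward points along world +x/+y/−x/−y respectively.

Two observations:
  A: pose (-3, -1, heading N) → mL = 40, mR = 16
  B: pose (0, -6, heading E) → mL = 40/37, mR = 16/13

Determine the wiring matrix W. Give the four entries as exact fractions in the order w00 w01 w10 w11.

1/2 0 0 1

obs A: pose=(-3,-1,N) → sL=80, sR=16, mL=40, mR=16
obs B: pose=(0,-6,E) → sL=80/37, sR=16/13, mL=40/37, mR=16/13
sensor matrix S = [[80, 16], [80/37, 16/13]]; det S = 30720/481
solve [mL_A; mL_B] = S·[w00; w01] and [mR_A; mR_B] = S·[w10; w11]:
  w00 = 1/2, w01 = 0, w10 = 0, w11 = 1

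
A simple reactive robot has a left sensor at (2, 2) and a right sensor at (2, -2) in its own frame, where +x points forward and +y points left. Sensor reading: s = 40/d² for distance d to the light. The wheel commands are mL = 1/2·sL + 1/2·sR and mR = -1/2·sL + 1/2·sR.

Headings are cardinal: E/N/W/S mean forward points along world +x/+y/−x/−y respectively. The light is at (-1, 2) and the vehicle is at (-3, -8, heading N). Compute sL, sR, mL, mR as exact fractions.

left sensor world pos  = (-5, -6); dL² = 80
right sensor world pos = (-1, -6); dR² = 64
sL = 40/80 = 1/2
sR = 40/64 = 5/8
mL = 1/2·sL + 1/2·sR = 9/16
mR = -1/2·sL + 1/2·sR = 1/16

1/2 5/8 9/16 1/16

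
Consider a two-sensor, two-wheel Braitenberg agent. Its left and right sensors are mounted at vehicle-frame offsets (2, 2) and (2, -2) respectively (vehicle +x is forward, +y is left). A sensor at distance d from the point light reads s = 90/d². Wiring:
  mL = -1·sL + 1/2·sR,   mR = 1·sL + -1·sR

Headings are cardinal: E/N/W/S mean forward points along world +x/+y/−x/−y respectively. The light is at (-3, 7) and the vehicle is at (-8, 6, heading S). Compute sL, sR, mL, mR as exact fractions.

left sensor world pos  = (-6, 4); dL² = 18
right sensor world pos = (-10, 4); dR² = 58
sL = 90/18 = 5
sR = 90/58 = 45/29
mL = -1·sL + 1/2·sR = -245/58
mR = 1·sL + -1·sR = 100/29

5 45/29 -245/58 100/29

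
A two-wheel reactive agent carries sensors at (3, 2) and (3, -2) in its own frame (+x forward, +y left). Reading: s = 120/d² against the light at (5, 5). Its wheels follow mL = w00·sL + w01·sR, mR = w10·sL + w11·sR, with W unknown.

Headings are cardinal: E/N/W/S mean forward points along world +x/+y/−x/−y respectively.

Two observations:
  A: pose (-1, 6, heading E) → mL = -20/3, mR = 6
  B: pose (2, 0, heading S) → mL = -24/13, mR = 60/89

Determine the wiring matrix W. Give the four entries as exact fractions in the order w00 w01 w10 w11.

-1 0 0 1/2

obs A: pose=(-1,6,E) → sL=20/3, sR=12, mL=-20/3, mR=6
obs B: pose=(2,0,S) → sL=24/13, sR=120/89, mL=-24/13, mR=60/89
sensor matrix S = [[20/3, 12], [24/13, 120/89]]; det S = -15232/1157
solve [mL_A; mL_B] = S·[w00; w01] and [mR_A; mR_B] = S·[w10; w11]:
  w00 = -1, w01 = 0, w10 = 0, w11 = 1/2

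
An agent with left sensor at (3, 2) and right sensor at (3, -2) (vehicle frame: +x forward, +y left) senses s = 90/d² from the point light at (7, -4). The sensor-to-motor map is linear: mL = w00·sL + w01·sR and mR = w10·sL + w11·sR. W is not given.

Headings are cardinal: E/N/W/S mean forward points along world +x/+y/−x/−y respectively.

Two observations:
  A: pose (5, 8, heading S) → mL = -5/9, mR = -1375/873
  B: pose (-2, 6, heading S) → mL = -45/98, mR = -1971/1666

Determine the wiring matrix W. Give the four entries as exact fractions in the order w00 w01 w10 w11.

-1/2 0 -1 -1/2

obs A: pose=(5,8,S) → sL=10/9, sR=90/97, mL=-5/9, mR=-1375/873
obs B: pose=(-2,6,S) → sL=45/49, sR=9/17, mL=-45/98, mR=-1971/1666
sensor matrix S = [[10/9, 90/97], [45/49, 9/17]]; det S = -21320/80801
solve [mL_A; mL_B] = S·[w00; w01] and [mR_A; mR_B] = S·[w10; w11]:
  w00 = -1/2, w01 = 0, w10 = -1, w11 = -1/2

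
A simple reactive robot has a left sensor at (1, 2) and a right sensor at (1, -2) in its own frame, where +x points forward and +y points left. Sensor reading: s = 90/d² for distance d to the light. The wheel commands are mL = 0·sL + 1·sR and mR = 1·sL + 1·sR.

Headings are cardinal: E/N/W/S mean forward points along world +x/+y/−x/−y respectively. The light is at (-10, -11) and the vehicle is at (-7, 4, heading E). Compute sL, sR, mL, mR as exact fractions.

left sensor world pos  = (-6, 6); dL² = 305
right sensor world pos = (-6, 2); dR² = 185
sL = 90/305 = 18/61
sR = 90/185 = 18/37
mL = 0·sL + 1·sR = 18/37
mR = 1·sL + 1·sR = 1764/2257

18/61 18/37 18/37 1764/2257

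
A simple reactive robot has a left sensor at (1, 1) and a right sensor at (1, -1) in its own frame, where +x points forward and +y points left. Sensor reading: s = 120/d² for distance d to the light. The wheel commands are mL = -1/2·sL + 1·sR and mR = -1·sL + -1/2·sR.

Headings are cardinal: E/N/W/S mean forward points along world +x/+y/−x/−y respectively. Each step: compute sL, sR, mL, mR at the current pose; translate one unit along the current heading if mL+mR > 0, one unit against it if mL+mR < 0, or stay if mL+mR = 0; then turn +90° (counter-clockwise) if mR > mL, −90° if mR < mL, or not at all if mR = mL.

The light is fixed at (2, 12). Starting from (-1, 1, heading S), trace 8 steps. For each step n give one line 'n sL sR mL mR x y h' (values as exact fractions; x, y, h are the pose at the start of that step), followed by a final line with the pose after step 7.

n=0: pose=(-1,1,S); sL=30/37, sR=3/4; mL=51/148, mR=-351/296; mL+mR=-249/296 → advance -1; mR−mL=-453/296 → turn -1·90°
n=1: pose=(-1,2,W); sL=120/137, sR=120/97; mL=10620/13289, mR=-19860/13289; mL+mR=-9240/13289 → advance -1; mR−mL=-30480/13289 → turn -1·90°
n=2: pose=(0,2,N); sL=4/3, sR=60/41; mL=98/123, mR=-254/123; mL+mR=-52/41 → advance -1; mR−mL=-352/123 → turn -1·90°
n=3: pose=(0,1,E); sL=120/101, sR=24/29; mL=684/2929, mR=-4692/2929; mL+mR=-4008/2929 → advance -1; mR−mL=-5376/2929 → turn -1·90°
n=4: pose=(-1,1,S); sL=30/37, sR=3/4; mL=51/148, mR=-351/296; mL+mR=-249/296 → advance -1; mR−mL=-453/296 → turn -1·90°
n=5: pose=(-1,2,W); sL=120/137, sR=120/97; mL=10620/13289, mR=-19860/13289; mL+mR=-9240/13289 → advance -1; mR−mL=-30480/13289 → turn -1·90°
n=6: pose=(0,2,N); sL=4/3, sR=60/41; mL=98/123, mR=-254/123; mL+mR=-52/41 → advance -1; mR−mL=-352/123 → turn -1·90°
n=7: pose=(0,1,E); sL=120/101, sR=24/29; mL=684/2929, mR=-4692/2929; mL+mR=-4008/2929 → advance -1; mR−mL=-5376/2929 → turn -1·90°

0 30/37 3/4 51/148 -351/296 -1 1 S
1 120/137 120/97 10620/13289 -19860/13289 -1 2 W
2 4/3 60/41 98/123 -254/123 0 2 N
3 120/101 24/29 684/2929 -4692/2929 0 1 E
4 30/37 3/4 51/148 -351/296 -1 1 S
5 120/137 120/97 10620/13289 -19860/13289 -1 2 W
6 4/3 60/41 98/123 -254/123 0 2 N
7 120/101 24/29 684/2929 -4692/2929 0 1 E
final -1 1 S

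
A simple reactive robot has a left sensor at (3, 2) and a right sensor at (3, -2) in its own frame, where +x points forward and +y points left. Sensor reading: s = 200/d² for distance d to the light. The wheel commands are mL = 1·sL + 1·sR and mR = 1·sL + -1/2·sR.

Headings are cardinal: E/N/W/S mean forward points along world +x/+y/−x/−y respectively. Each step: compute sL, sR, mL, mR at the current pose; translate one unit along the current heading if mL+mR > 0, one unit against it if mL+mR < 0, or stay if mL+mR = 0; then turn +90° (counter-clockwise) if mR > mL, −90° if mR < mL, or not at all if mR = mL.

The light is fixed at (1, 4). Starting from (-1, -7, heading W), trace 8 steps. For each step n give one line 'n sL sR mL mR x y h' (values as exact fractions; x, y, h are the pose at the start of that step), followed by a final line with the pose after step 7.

0 100/97 100/53 15000/5141 450/5141 -1 -7 W
1 200/89 40/13 6160/1157 820/1157 -2 -7 N
2 25/8 25/18 325/72 175/72 -2 -6 E
3 200/169 40/37 14160/6253 4020/6253 -1 -6 S
4 100/97 100/53 15000/5141 450/5141 -1 -7 W
5 200/89 40/13 6160/1157 820/1157 -2 -7 N
6 25/8 25/18 325/72 175/72 -2 -6 E
7 200/169 40/37 14160/6253 4020/6253 -1 -6 S
final -1 -7 W

n=0: pose=(-1,-7,W); sL=100/97, sR=100/53; mL=15000/5141, mR=450/5141; mL+mR=15450/5141 → advance +1; mR−mL=-150/53 → turn -1·90°
n=1: pose=(-2,-7,N); sL=200/89, sR=40/13; mL=6160/1157, mR=820/1157; mL+mR=6980/1157 → advance +1; mR−mL=-60/13 → turn -1·90°
n=2: pose=(-2,-6,E); sL=25/8, sR=25/18; mL=325/72, mR=175/72; mL+mR=125/18 → advance +1; mR−mL=-25/12 → turn -1·90°
n=3: pose=(-1,-6,S); sL=200/169, sR=40/37; mL=14160/6253, mR=4020/6253; mL+mR=18180/6253 → advance +1; mR−mL=-60/37 → turn -1·90°
n=4: pose=(-1,-7,W); sL=100/97, sR=100/53; mL=15000/5141, mR=450/5141; mL+mR=15450/5141 → advance +1; mR−mL=-150/53 → turn -1·90°
n=5: pose=(-2,-7,N); sL=200/89, sR=40/13; mL=6160/1157, mR=820/1157; mL+mR=6980/1157 → advance +1; mR−mL=-60/13 → turn -1·90°
n=6: pose=(-2,-6,E); sL=25/8, sR=25/18; mL=325/72, mR=175/72; mL+mR=125/18 → advance +1; mR−mL=-25/12 → turn -1·90°
n=7: pose=(-1,-6,S); sL=200/169, sR=40/37; mL=14160/6253, mR=4020/6253; mL+mR=18180/6253 → advance +1; mR−mL=-60/37 → turn -1·90°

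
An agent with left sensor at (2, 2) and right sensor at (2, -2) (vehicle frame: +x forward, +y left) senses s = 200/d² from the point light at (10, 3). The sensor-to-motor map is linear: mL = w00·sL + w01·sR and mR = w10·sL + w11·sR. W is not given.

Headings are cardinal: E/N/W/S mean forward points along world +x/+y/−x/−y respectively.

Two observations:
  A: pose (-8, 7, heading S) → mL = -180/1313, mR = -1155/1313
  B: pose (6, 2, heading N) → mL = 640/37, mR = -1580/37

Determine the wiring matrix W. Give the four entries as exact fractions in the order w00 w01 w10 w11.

obs A: pose=(-8,7,S) → sL=10/13, sR=50/101, mL=-180/1313, mR=-1155/1313
obs B: pose=(6,2,N) → sL=200/37, sR=40, mL=640/37, mR=-1580/37
sensor matrix S = [[10/13, 50/101], [200/37, 40]]; det S = 1364800/48581
solve [mL_A; mL_B] = S·[w00; w01] and [mR_A; mR_B] = S·[w10; w11]:
  w00 = -1/2, w01 = 1/2, w10 = -1/2, w11 = -1

-1/2 1/2 -1/2 -1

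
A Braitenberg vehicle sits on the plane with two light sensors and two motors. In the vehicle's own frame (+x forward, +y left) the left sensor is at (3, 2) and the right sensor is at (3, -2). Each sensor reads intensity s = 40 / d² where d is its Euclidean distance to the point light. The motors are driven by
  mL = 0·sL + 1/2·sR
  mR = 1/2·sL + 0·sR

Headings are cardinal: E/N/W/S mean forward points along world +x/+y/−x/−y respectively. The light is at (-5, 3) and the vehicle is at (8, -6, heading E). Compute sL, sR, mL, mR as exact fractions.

8/61 40/377 20/377 4/61

left sensor world pos  = (11, -4); dL² = 305
right sensor world pos = (11, -8); dR² = 377
sL = 40/305 = 8/61
sR = 40/377 = 40/377
mL = 0·sL + 1/2·sR = 20/377
mR = 1/2·sL + 0·sR = 4/61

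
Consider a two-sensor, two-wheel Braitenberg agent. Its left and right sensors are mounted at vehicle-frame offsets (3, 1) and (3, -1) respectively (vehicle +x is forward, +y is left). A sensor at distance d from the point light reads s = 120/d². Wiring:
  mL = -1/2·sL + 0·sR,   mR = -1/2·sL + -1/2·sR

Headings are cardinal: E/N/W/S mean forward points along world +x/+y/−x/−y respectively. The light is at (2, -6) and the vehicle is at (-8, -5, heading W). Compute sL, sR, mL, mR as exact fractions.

120/169 120/173 -60/169 -20520/29237

left sensor world pos  = (-11, -6); dL² = 169
right sensor world pos = (-11, -4); dR² = 173
sL = 120/169 = 120/169
sR = 120/173 = 120/173
mL = -1/2·sL + 0·sR = -60/169
mR = -1/2·sL + -1/2·sR = -20520/29237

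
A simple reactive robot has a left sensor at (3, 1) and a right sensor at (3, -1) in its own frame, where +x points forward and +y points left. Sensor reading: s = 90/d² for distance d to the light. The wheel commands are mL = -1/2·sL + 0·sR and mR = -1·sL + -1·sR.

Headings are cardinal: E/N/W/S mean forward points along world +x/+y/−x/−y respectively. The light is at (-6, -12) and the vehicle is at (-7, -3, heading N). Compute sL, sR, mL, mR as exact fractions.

45/74 5/8 -45/148 -365/296

left sensor world pos  = (-8, 0); dL² = 148
right sensor world pos = (-6, 0); dR² = 144
sL = 90/148 = 45/74
sR = 90/144 = 5/8
mL = -1/2·sL + 0·sR = -45/148
mR = -1·sL + -1·sR = -365/296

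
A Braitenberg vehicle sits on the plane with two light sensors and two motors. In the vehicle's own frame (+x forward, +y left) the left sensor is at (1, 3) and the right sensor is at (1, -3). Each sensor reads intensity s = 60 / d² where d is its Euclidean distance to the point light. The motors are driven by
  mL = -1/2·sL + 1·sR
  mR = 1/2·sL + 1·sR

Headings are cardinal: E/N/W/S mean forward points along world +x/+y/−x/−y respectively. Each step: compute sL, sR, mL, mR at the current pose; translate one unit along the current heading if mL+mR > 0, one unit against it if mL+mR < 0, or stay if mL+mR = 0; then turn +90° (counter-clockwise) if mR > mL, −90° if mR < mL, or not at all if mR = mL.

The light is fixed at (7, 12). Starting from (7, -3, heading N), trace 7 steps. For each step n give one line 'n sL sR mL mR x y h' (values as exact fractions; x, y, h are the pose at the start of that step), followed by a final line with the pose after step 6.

0 12/41 12/41 6/41 18/41 7 -3 N
1 6/29 30/61 687/1769 1053/1769 7 -2 W
2 60/229 60/241 6510/55189 20970/55189 6 -2 S
3 5/12 5/27 -5/216 85/216 6 -3 E
4 12/41 12/41 6/41 18/41 7 -3 N
5 6/29 30/61 687/1769 1053/1769 7 -2 W
6 60/229 60/241 6510/55189 20970/55189 6 -2 S
final 6 -3 E

n=0: pose=(7,-3,N); sL=12/41, sR=12/41; mL=6/41, mR=18/41; mL+mR=24/41 → advance +1; mR−mL=12/41 → turn +1·90°
n=1: pose=(7,-2,W); sL=6/29, sR=30/61; mL=687/1769, mR=1053/1769; mL+mR=60/61 → advance +1; mR−mL=6/29 → turn +1·90°
n=2: pose=(6,-2,S); sL=60/229, sR=60/241; mL=6510/55189, mR=20970/55189; mL+mR=120/241 → advance +1; mR−mL=60/229 → turn +1·90°
n=3: pose=(6,-3,E); sL=5/12, sR=5/27; mL=-5/216, mR=85/216; mL+mR=10/27 → advance +1; mR−mL=5/12 → turn +1·90°
n=4: pose=(7,-3,N); sL=12/41, sR=12/41; mL=6/41, mR=18/41; mL+mR=24/41 → advance +1; mR−mL=12/41 → turn +1·90°
n=5: pose=(7,-2,W); sL=6/29, sR=30/61; mL=687/1769, mR=1053/1769; mL+mR=60/61 → advance +1; mR−mL=6/29 → turn +1·90°
n=6: pose=(6,-2,S); sL=60/229, sR=60/241; mL=6510/55189, mR=20970/55189; mL+mR=120/241 → advance +1; mR−mL=60/229 → turn +1·90°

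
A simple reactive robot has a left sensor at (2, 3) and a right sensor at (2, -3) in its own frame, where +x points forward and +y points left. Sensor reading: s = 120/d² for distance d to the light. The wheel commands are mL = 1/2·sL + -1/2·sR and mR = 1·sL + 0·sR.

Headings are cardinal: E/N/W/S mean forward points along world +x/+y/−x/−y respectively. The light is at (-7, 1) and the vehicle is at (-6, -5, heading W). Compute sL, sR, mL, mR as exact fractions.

left sensor world pos  = (-8, -8); dL² = 82
right sensor world pos = (-8, -2); dR² = 10
sL = 120/82 = 60/41
sR = 120/10 = 12
mL = 1/2·sL + -1/2·sR = -216/41
mR = 1·sL + 0·sR = 60/41

60/41 12 -216/41 60/41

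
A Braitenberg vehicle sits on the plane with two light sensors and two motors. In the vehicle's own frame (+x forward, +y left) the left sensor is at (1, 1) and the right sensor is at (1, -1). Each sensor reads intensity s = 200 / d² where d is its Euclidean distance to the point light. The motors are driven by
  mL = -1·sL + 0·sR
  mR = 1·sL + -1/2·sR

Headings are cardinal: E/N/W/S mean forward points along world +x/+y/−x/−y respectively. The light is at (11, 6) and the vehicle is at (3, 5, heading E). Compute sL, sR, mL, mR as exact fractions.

200/49 200/53 -200/49 5700/2597

left sensor world pos  = (4, 6); dL² = 49
right sensor world pos = (4, 4); dR² = 53
sL = 200/49 = 200/49
sR = 200/53 = 200/53
mL = -1·sL + 0·sR = -200/49
mR = 1·sL + -1/2·sR = 5700/2597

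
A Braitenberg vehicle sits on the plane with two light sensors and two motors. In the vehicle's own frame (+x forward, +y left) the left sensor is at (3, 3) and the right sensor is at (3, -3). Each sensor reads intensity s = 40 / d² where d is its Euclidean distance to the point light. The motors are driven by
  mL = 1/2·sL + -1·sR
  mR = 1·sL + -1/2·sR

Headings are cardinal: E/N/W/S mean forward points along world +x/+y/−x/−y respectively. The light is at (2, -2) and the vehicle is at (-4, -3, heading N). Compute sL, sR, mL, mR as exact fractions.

left sensor world pos  = (-7, 0); dL² = 85
right sensor world pos = (-1, 0); dR² = 13
sL = 40/85 = 8/17
sR = 40/13 = 40/13
mL = 1/2·sL + -1·sR = -628/221
mR = 1·sL + -1/2·sR = -236/221

8/17 40/13 -628/221 -236/221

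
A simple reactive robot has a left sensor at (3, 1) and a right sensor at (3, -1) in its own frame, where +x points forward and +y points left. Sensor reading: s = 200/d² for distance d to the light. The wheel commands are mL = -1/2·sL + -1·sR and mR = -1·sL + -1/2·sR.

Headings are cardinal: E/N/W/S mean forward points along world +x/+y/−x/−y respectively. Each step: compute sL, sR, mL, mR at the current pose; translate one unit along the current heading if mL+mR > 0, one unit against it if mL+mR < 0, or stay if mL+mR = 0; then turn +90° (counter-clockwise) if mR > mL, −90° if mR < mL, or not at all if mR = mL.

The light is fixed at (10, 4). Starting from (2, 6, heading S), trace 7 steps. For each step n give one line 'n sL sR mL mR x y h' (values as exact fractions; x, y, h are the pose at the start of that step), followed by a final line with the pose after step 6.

n=0: pose=(2,6,S); sL=4, sR=100/41; mL=-182/41, mR=-214/41; mL+mR=-396/41 → advance -1; mR−mL=-32/41 → turn -1·90°
n=1: pose=(2,7,W); sL=8/5, sR=200/137; mL=-1548/685, mR=-1596/685; mL+mR=-3144/685 → advance -1; mR−mL=-48/685 → turn -1·90°
n=2: pose=(3,7,N); sL=2, sR=25/9; mL=-34/9, mR=-61/18; mL+mR=-43/6 → advance -1; mR−mL=7/18 → turn +1·90°
n=3: pose=(3,6,W); sL=200/101, sR=200/109; mL=-31100/11009, mR=-31900/11009; mL+mR=-63000/11009 → advance -1; mR−mL=-800/11009 → turn -1·90°
n=4: pose=(4,6,N); sL=100/37, sR=4; mL=-198/37, mR=-174/37; mL+mR=-372/37 → advance -1; mR−mL=24/37 → turn +1·90°
n=5: pose=(4,5,W); sL=200/81, sR=40/17; mL=-4940/1377, mR=-5020/1377; mL+mR=-3320/459 → advance -1; mR−mL=-80/1377 → turn -1·90°
n=6: pose=(5,5,N); sL=50/13, sR=25/4; mL=-425/52, mR=-725/104; mL+mR=-1575/104 → advance -1; mR−mL=125/104 → turn +1·90°

0 4 100/41 -182/41 -214/41 2 6 S
1 8/5 200/137 -1548/685 -1596/685 2 7 W
2 2 25/9 -34/9 -61/18 3 7 N
3 200/101 200/109 -31100/11009 -31900/11009 3 6 W
4 100/37 4 -198/37 -174/37 4 6 N
5 200/81 40/17 -4940/1377 -5020/1377 4 5 W
6 50/13 25/4 -425/52 -725/104 5 5 N
final 5 4 W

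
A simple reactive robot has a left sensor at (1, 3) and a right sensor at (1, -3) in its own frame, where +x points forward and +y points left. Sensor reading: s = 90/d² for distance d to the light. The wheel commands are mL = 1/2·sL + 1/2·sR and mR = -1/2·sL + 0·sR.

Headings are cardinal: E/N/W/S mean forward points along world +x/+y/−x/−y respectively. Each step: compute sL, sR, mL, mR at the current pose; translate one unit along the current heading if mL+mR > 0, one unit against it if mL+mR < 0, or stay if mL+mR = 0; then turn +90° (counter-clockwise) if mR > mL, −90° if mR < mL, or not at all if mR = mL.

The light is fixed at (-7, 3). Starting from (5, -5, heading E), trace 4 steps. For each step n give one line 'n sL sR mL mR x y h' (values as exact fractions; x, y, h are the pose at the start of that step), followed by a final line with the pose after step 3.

0 45/97 9/29 1089/2813 -45/194 5 -5 E
1 90/337 90/181 23310/60997 -45/337 6 -5 S
2 5/16 1/2 13/32 -5/32 6 -6 W
3 18/29 90/289 3906/8381 -9/29 5 -6 N
final 5 -5 E

n=0: pose=(5,-5,E); sL=45/97, sR=9/29; mL=1089/2813, mR=-45/194; mL+mR=9/58 → advance +1; mR−mL=-3483/5626 → turn -1·90°
n=1: pose=(6,-5,S); sL=90/337, sR=90/181; mL=23310/60997, mR=-45/337; mL+mR=45/181 → advance +1; mR−mL=-31455/60997 → turn -1·90°
n=2: pose=(6,-6,W); sL=5/16, sR=1/2; mL=13/32, mR=-5/32; mL+mR=1/4 → advance +1; mR−mL=-9/16 → turn -1·90°
n=3: pose=(5,-6,N); sL=18/29, sR=90/289; mL=3906/8381, mR=-9/29; mL+mR=45/289 → advance +1; mR−mL=-6507/8381 → turn -1·90°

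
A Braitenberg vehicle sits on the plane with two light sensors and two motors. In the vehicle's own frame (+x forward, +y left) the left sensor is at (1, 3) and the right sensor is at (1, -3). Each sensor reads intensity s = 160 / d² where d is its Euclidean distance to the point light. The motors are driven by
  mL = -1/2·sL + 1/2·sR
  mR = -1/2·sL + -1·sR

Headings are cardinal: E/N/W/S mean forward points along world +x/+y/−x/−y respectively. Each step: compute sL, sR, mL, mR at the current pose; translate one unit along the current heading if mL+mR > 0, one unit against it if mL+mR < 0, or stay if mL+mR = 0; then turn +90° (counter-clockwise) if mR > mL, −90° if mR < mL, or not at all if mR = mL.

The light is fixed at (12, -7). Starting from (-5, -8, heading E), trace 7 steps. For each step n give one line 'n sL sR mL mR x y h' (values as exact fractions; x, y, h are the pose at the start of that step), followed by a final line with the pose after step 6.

n=0: pose=(-5,-8,E); sL=8/13, sR=10/17; mL=-3/221, mR=-198/221; mL+mR=-201/221 → advance -1; mR−mL=-15/17 → turn -1·90°
n=1: pose=(-6,-8,S); sL=160/229, sR=32/89; mL=-3456/20381, mR=-14448/20381; mL+mR=-17904/20381 → advance -1; mR−mL=-48/89 → turn -1·90°
n=2: pose=(-6,-7,W); sL=16/37, sR=16/37; mL=0, mR=-24/37; mL+mR=-24/37 → advance -1; mR−mL=-24/37 → turn -1·90°
n=3: pose=(-5,-7,N); sL=160/401, sR=160/197; mL=16320/78997, mR=-79920/78997; mL+mR=-63600/78997 → advance -1; mR−mL=-240/197 → turn -1·90°
n=4: pose=(-5,-8,E); sL=8/13, sR=10/17; mL=-3/221, mR=-198/221; mL+mR=-201/221 → advance -1; mR−mL=-15/17 → turn -1·90°
n=5: pose=(-6,-8,S); sL=160/229, sR=32/89; mL=-3456/20381, mR=-14448/20381; mL+mR=-17904/20381 → advance -1; mR−mL=-48/89 → turn -1·90°
n=6: pose=(-6,-7,W); sL=16/37, sR=16/37; mL=0, mR=-24/37; mL+mR=-24/37 → advance -1; mR−mL=-24/37 → turn -1·90°

0 8/13 10/17 -3/221 -198/221 -5 -8 E
1 160/229 32/89 -3456/20381 -14448/20381 -6 -8 S
2 16/37 16/37 0 -24/37 -6 -7 W
3 160/401 160/197 16320/78997 -79920/78997 -5 -7 N
4 8/13 10/17 -3/221 -198/221 -5 -8 E
5 160/229 32/89 -3456/20381 -14448/20381 -6 -8 S
6 16/37 16/37 0 -24/37 -6 -7 W
final -5 -7 N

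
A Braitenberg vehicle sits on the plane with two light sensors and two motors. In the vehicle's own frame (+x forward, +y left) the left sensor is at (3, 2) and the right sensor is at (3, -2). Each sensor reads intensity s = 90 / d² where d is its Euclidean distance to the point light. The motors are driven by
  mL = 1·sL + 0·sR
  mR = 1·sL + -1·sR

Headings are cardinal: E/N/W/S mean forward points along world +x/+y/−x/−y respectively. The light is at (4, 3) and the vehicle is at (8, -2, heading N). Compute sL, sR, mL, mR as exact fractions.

45/4 9/4 45/4 9

left sensor world pos  = (6, 1); dL² = 8
right sensor world pos = (10, 1); dR² = 40
sL = 90/8 = 45/4
sR = 90/40 = 9/4
mL = 1·sL + 0·sR = 45/4
mR = 1·sL + -1·sR = 9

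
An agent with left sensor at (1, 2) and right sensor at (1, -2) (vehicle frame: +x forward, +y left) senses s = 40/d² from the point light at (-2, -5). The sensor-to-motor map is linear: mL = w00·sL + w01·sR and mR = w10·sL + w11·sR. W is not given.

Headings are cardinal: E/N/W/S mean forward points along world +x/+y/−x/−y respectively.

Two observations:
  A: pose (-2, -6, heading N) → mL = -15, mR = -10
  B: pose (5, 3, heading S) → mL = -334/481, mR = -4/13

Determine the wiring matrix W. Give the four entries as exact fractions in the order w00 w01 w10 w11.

obs A: pose=(-2,-6,N) → sL=10, sR=10, mL=-15, mR=-10
obs B: pose=(5,3,S) → sL=4/13, sR=20/37, mL=-334/481, mR=-4/13
sensor matrix S = [[10, 10], [4/13, 20/37]]; det S = 1120/481
solve [mL_A; mL_B] = S·[w00; w01] and [mR_A; mR_B] = S·[w10; w11]:
  w00 = -1/2, w01 = -1, w10 = -1, w11 = 0

-1/2 -1 -1 0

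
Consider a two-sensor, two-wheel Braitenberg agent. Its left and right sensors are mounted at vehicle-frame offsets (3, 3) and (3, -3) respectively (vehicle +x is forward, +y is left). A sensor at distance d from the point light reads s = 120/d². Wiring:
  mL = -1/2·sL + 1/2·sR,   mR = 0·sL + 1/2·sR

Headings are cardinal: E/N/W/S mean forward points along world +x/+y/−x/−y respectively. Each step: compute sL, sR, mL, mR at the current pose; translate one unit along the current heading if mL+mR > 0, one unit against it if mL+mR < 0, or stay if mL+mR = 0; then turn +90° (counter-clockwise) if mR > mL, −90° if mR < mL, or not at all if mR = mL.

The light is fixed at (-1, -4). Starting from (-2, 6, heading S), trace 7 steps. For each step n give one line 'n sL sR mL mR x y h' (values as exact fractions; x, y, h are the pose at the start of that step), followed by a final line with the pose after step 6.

n=0: pose=(-2,6,S); sL=120/53, sR=24/13; mL=-144/689, mR=12/13; mL+mR=492/689 → advance +1; mR−mL=60/53 → turn +1·90°
n=1: pose=(-2,5,E); sL=30/37, sR=3; mL=81/74, mR=3/2; mL+mR=96/37 → advance +1; mR−mL=15/37 → turn +1·90°
n=2: pose=(-1,5,N); sL=40/51, sR=40/51; mL=0, mR=20/51; mL+mR=20/51 → advance +1; mR−mL=20/51 → turn +1·90°
n=3: pose=(-1,6,W); sL=60/29, sR=60/89; mL=-1800/2581, mR=30/89; mL+mR=-930/2581 → advance -1; mR−mL=30/29 → turn +1·90°
n=4: pose=(0,6,S); sL=24/13, sR=120/53; mL=144/689, mR=60/53; mL+mR=924/689 → advance +1; mR−mL=12/13 → turn +1·90°
n=5: pose=(0,5,E); sL=3/4, sR=30/13; mL=81/104, mR=15/13; mL+mR=201/104 → advance +1; mR−mL=3/8 → turn +1·90°
n=6: pose=(1,5,N); sL=24/29, sR=120/169; mL=-288/4901, mR=60/169; mL+mR=1452/4901 → advance +1; mR−mL=12/29 → turn +1·90°

0 120/53 24/13 -144/689 12/13 -2 6 S
1 30/37 3 81/74 3/2 -2 5 E
2 40/51 40/51 0 20/51 -1 5 N
3 60/29 60/89 -1800/2581 30/89 -1 6 W
4 24/13 120/53 144/689 60/53 0 6 S
5 3/4 30/13 81/104 15/13 0 5 E
6 24/29 120/169 -288/4901 60/169 1 5 N
final 1 6 W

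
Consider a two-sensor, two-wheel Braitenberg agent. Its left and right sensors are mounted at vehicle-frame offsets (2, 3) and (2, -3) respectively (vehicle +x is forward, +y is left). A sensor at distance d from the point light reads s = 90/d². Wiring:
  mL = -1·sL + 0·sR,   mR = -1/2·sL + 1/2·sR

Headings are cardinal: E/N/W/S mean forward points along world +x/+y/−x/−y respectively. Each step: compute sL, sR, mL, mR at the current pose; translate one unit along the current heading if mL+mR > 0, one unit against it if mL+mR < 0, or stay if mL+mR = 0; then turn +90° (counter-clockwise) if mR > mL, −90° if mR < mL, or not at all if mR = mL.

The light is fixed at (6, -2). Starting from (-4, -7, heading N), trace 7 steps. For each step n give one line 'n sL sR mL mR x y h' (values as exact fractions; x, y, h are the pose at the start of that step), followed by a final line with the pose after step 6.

0 45/89 45/29 -45/89 1350/2581 -4 -7 N
1 90/193 18/29 -90/193 432/5597 -4 -6 W
2 5/4 1/2 -5/4 -3/8 -3 -6 S
3 90/49 18/17 -90/49 -324/833 -3 -5 E
4 9/17 9/5 -9/17 54/85 -4 -5 N
5 90/169 18/29 -90/169 216/4901 -4 -4 W
6 45/26 9/16 -45/26 -243/416 -3 -4 S
final -3 -3 E

n=0: pose=(-4,-7,N); sL=45/89, sR=45/29; mL=-45/89, mR=1350/2581; mL+mR=45/2581 → advance +1; mR−mL=2655/2581 → turn +1·90°
n=1: pose=(-4,-6,W); sL=90/193, sR=18/29; mL=-90/193, mR=432/5597; mL+mR=-2178/5597 → advance -1; mR−mL=3042/5597 → turn +1·90°
n=2: pose=(-3,-6,S); sL=5/4, sR=1/2; mL=-5/4, mR=-3/8; mL+mR=-13/8 → advance -1; mR−mL=7/8 → turn +1·90°
n=3: pose=(-3,-5,E); sL=90/49, sR=18/17; mL=-90/49, mR=-324/833; mL+mR=-1854/833 → advance -1; mR−mL=1206/833 → turn +1·90°
n=4: pose=(-4,-5,N); sL=9/17, sR=9/5; mL=-9/17, mR=54/85; mL+mR=9/85 → advance +1; mR−mL=99/85 → turn +1·90°
n=5: pose=(-4,-4,W); sL=90/169, sR=18/29; mL=-90/169, mR=216/4901; mL+mR=-2394/4901 → advance -1; mR−mL=2826/4901 → turn +1·90°
n=6: pose=(-3,-4,S); sL=45/26, sR=9/16; mL=-45/26, mR=-243/416; mL+mR=-963/416 → advance -1; mR−mL=477/416 → turn +1·90°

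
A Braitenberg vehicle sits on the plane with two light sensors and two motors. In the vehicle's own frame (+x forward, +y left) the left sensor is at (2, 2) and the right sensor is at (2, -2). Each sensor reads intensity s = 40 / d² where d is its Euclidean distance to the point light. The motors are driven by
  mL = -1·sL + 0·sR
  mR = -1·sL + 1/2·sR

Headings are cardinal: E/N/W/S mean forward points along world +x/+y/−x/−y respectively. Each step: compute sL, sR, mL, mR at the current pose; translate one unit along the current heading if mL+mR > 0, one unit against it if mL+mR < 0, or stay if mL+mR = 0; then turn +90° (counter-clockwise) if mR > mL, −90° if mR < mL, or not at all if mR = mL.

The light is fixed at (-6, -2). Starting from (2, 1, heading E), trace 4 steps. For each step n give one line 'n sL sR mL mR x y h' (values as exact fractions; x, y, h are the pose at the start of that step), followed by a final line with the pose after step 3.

n=0: pose=(2,1,E); sL=8/25, sR=40/101; mL=-8/25, mR=-308/2525; mL+mR=-1116/2525 → advance -1; mR−mL=20/101 → turn +1·90°
n=1: pose=(1,1,N); sL=4/5, sR=20/53; mL=-4/5, mR=-162/265; mL+mR=-374/265 → advance -1; mR−mL=10/53 → turn +1·90°
n=2: pose=(1,0,W); sL=8/5, sR=40/41; mL=-8/5, mR=-228/205; mL+mR=-556/205 → advance -1; mR−mL=20/41 → turn +1·90°
n=3: pose=(2,0,S); sL=2/5, sR=10/9; mL=-2/5, mR=7/45; mL+mR=-11/45 → advance -1; mR−mL=5/9 → turn +1·90°

0 8/25 40/101 -8/25 -308/2525 2 1 E
1 4/5 20/53 -4/5 -162/265 1 1 N
2 8/5 40/41 -8/5 -228/205 1 0 W
3 2/5 10/9 -2/5 7/45 2 0 S
final 2 1 E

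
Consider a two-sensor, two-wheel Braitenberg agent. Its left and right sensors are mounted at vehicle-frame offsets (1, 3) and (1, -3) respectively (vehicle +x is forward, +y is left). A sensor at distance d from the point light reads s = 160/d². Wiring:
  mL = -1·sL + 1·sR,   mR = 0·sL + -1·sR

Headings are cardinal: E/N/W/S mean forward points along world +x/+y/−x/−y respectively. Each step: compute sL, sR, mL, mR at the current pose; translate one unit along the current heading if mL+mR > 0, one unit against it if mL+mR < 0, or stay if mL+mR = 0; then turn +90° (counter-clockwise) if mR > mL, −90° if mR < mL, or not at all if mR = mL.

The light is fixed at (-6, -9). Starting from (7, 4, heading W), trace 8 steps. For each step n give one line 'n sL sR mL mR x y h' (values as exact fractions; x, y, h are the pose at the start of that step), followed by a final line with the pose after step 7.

n=0: pose=(7,4,W); sL=40/61, sR=2/5; mL=-78/305, mR=-2/5; mL+mR=-40/61 → advance -1; mR−mL=-44/305 → turn -1·90°
n=1: pose=(8,4,N); sL=160/317, sR=32/97; mL=-5376/30749, mR=-32/97; mL+mR=-160/317 → advance -1; mR−mL=-4768/30749 → turn -1·90°
n=2: pose=(8,3,E); sL=16/45, sR=80/153; mL=128/765, mR=-80/153; mL+mR=-16/45 → advance -1; mR−mL=-176/255 → turn -1·90°
n=3: pose=(7,3,S); sL=160/377, sR=160/221; mL=1920/6409, mR=-160/221; mL+mR=-160/377 → advance -1; mR−mL=-6560/6409 → turn -1·90°
n=4: pose=(7,4,W); sL=40/61, sR=2/5; mL=-78/305, mR=-2/5; mL+mR=-40/61 → advance -1; mR−mL=-44/305 → turn -1·90°
n=5: pose=(8,4,N); sL=160/317, sR=32/97; mL=-5376/30749, mR=-32/97; mL+mR=-160/317 → advance -1; mR−mL=-4768/30749 → turn -1·90°
n=6: pose=(8,3,E); sL=16/45, sR=80/153; mL=128/765, mR=-80/153; mL+mR=-16/45 → advance -1; mR−mL=-176/255 → turn -1·90°
n=7: pose=(7,3,S); sL=160/377, sR=160/221; mL=1920/6409, mR=-160/221; mL+mR=-160/377 → advance -1; mR−mL=-6560/6409 → turn -1·90°

0 40/61 2/5 -78/305 -2/5 7 4 W
1 160/317 32/97 -5376/30749 -32/97 8 4 N
2 16/45 80/153 128/765 -80/153 8 3 E
3 160/377 160/221 1920/6409 -160/221 7 3 S
4 40/61 2/5 -78/305 -2/5 7 4 W
5 160/317 32/97 -5376/30749 -32/97 8 4 N
6 16/45 80/153 128/765 -80/153 8 3 E
7 160/377 160/221 1920/6409 -160/221 7 3 S
final 7 4 W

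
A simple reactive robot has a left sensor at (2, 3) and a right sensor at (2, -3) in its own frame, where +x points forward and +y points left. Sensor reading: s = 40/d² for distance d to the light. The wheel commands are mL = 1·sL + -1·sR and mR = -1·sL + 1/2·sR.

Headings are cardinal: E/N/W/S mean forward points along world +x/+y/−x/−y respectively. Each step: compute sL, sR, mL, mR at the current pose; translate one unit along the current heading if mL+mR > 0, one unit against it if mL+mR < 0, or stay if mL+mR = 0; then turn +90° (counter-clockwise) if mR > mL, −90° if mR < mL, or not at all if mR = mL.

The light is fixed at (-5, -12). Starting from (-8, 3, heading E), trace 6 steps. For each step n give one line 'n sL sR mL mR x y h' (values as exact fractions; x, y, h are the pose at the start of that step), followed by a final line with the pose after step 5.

n=0: pose=(-8,3,E); sL=8/65, sR=8/29; mL=-288/1885, mR=28/1885; mL+mR=-4/29 → advance -1; mR−mL=316/1885 → turn +1·90°
n=1: pose=(-9,3,N); sL=20/169, sR=4/29; mL=-96/4901, mR=-242/4901; mL+mR=-2/29 → advance -1; mR−mL=-146/4901 → turn -1·90°
n=2: pose=(-9,2,E); sL=40/293, sR=8/25; mL=-1344/7325, mR=172/7325; mL+mR=-4/25 → advance -1; mR−mL=1516/7325 → turn +1·90°
n=3: pose=(-10,2,N); sL=1/8, sR=2/13; mL=-3/104, mR=-5/104; mL+mR=-1/13 → advance -1; mR−mL=-1/52 → turn -1·90°
n=4: pose=(-10,1,E); sL=8/53, sR=40/109; mL=-1248/5777, mR=188/5777; mL+mR=-20/109 → advance -1; mR−mL=1436/5777 → turn +1·90°
n=5: pose=(-11,1,N); sL=20/153, sR=20/117; mL=-80/1989, mR=-10/221; mL+mR=-10/117 → advance -1; mR−mL=-10/1989 → turn -1·90°

0 8/65 8/29 -288/1885 28/1885 -8 3 E
1 20/169 4/29 -96/4901 -242/4901 -9 3 N
2 40/293 8/25 -1344/7325 172/7325 -9 2 E
3 1/8 2/13 -3/104 -5/104 -10 2 N
4 8/53 40/109 -1248/5777 188/5777 -10 1 E
5 20/153 20/117 -80/1989 -10/221 -11 1 N
final -11 0 E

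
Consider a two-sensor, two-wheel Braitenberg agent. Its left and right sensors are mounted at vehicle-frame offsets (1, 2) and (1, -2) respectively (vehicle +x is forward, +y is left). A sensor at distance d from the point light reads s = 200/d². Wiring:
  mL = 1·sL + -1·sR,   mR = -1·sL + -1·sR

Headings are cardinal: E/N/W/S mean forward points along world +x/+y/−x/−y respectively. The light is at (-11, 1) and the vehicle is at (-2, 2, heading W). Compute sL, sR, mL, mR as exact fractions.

40/13 200/73 320/949 -5520/949

left sensor world pos  = (-3, 0); dL² = 65
right sensor world pos = (-3, 4); dR² = 73
sL = 200/65 = 40/13
sR = 200/73 = 200/73
mL = 1·sL + -1·sR = 320/949
mR = -1·sL + -1·sR = -5520/949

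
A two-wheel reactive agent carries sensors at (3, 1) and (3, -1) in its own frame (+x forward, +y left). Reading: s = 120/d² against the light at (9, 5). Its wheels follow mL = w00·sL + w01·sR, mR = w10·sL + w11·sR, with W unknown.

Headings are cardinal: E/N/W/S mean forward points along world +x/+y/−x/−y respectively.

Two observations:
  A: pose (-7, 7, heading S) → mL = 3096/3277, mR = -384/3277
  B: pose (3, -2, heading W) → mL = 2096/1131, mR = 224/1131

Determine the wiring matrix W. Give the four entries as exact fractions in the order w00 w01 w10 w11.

obs A: pose=(-7,7,S) → sL=60/113, sR=12/29, mL=3096/3277, mR=-384/3277
obs B: pose=(3,-2,W) → sL=24/29, sR=40/39, mL=2096/1131, mR=224/1131
sensor matrix S = [[60/113, 12/29], [24/29, 40/39]]; det S = 249728/1235429
solve [mL_A; mL_B] = S·[w00; w01] and [mR_A; mR_B] = S·[w10; w11]:
  w00 = 1, w01 = 1, w10 = -1, w11 = 1

1 1 -1 1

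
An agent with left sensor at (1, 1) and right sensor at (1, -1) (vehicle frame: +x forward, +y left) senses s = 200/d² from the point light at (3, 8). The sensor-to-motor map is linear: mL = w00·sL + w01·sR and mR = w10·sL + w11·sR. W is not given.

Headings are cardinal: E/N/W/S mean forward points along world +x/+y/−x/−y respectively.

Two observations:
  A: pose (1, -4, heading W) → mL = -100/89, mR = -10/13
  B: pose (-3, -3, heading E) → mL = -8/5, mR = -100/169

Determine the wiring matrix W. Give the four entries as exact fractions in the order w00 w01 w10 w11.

-1 0 0 -1/2

obs A: pose=(1,-4,W) → sL=100/89, sR=20/13, mL=-100/89, mR=-10/13
obs B: pose=(-3,-3,E) → sL=8/5, sR=200/169, mL=-8/5, mR=-100/169
sensor matrix S = [[100/89, 20/13], [8/5, 200/169]]; det S = -17024/15041
solve [mL_A; mL_B] = S·[w00; w01] and [mR_A; mR_B] = S·[w10; w11]:
  w00 = -1, w01 = 0, w10 = 0, w11 = -1/2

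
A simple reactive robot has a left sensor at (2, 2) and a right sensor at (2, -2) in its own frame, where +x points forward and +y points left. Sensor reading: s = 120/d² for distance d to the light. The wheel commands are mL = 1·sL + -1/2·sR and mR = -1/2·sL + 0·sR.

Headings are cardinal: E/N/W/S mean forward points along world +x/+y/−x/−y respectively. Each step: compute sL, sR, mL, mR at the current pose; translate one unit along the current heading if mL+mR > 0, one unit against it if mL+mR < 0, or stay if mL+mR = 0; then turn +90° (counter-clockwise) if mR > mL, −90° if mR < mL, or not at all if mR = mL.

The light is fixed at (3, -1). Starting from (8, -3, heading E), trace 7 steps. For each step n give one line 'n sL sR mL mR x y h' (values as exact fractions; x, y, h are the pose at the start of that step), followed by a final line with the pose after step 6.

0 120/49 24/13 972/637 -60/49 8 -3 E
1 3/2 15/4 -3/8 -3/4 9 -3 S
2 24/5 120/17 108/85 -12/5 9 -2 W
3 60/13 60/41 2070/533 -30/13 10 -2 N
4 24/17 24/17 12/17 -12/17 10 -1 E
5 24/17 120/29 -324/493 -12/17 10 -1 S
6 60/13 60/17 630/221 -30/13 10 0 W
final 9 0 N

n=0: pose=(8,-3,E); sL=120/49, sR=24/13; mL=972/637, mR=-60/49; mL+mR=192/637 → advance +1; mR−mL=-1752/637 → turn -1·90°
n=1: pose=(9,-3,S); sL=3/2, sR=15/4; mL=-3/8, mR=-3/4; mL+mR=-9/8 → advance -1; mR−mL=-3/8 → turn -1·90°
n=2: pose=(9,-2,W); sL=24/5, sR=120/17; mL=108/85, mR=-12/5; mL+mR=-96/85 → advance -1; mR−mL=-312/85 → turn -1·90°
n=3: pose=(10,-2,N); sL=60/13, sR=60/41; mL=2070/533, mR=-30/13; mL+mR=840/533 → advance +1; mR−mL=-3300/533 → turn -1·90°
n=4: pose=(10,-1,E); sL=24/17, sR=24/17; mL=12/17, mR=-12/17; mL+mR=0 → advance +0; mR−mL=-24/17 → turn -1·90°
n=5: pose=(10,-1,S); sL=24/17, sR=120/29; mL=-324/493, mR=-12/17; mL+mR=-672/493 → advance -1; mR−mL=-24/493 → turn -1·90°
n=6: pose=(10,0,W); sL=60/13, sR=60/17; mL=630/221, mR=-30/13; mL+mR=120/221 → advance +1; mR−mL=-1140/221 → turn -1·90°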